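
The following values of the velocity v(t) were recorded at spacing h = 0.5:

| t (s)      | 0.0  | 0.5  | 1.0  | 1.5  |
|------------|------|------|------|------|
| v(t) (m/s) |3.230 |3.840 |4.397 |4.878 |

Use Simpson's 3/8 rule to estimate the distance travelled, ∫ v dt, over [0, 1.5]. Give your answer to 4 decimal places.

h = 0.5, n = 3.
(3h/8)·[y₀ + 3y₁ + 3y₂ + y₃] = 0.1875·(32.819) = 6.1536.

6.1536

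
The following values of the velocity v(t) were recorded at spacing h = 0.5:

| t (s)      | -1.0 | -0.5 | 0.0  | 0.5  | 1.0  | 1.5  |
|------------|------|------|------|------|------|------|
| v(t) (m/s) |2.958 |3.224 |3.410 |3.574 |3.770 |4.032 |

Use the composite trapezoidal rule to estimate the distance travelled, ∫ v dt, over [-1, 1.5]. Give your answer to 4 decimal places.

8.7365

h = 0.5, n = 5.
(h/2)·[y₀ + 2y₁ + 2y₂ + 2y₃ + 2y₄ + y₅] = 0.25·(34.946) = 8.7365.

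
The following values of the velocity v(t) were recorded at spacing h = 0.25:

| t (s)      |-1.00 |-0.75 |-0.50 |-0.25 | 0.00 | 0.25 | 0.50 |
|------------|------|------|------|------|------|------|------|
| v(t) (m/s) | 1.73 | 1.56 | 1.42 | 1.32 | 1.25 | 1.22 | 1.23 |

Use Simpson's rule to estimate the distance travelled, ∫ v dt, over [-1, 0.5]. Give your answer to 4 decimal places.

2.0583

h = 0.25, n = 6.
(h/3)·[y₀ + 4y₁ + 2y₂ + 4y₃ + 2y₄ + 4y₅ + y₆] = 0.083333·(24.70) = 2.0583.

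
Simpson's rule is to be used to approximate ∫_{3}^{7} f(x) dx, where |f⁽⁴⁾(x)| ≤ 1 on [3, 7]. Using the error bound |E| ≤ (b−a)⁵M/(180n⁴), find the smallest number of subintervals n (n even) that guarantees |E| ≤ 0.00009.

Need 1024/(180n⁴) ≤ 0.00009.
n⁴ ≥ 1024/(180·0.00009) = 63209.9 ⇒ n ≥ 15.8561, so the smallest even n is 16. (n must be even for Simpson's rule.)

16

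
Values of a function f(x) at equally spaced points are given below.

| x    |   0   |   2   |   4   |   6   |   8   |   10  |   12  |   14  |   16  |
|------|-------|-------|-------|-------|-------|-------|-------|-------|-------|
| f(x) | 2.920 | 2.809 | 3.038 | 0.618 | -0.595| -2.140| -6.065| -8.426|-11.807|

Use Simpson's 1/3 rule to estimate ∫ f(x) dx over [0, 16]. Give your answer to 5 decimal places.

h = 2, n = 8.
(h/3)·[y₀ + 4y₁ + 2y₂ + 4y₃ + 2y₄ + 4y₅ + 2y₆ + 4y₇ + y₈] = 0.666667·(-44.687) = -29.79133.

-29.79133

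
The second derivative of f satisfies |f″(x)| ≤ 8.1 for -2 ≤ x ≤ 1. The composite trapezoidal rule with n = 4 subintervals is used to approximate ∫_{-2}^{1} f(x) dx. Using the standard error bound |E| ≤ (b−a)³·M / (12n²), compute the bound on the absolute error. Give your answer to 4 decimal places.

1.1391

|E| ≤ (3)³·8.1 / (12·4²) = 218.7/192 = 1.1391.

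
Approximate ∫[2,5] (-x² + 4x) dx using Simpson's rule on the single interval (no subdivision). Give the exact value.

S = (b−a)/6 · [f(2) + 4f(3.5) + f(5)] = 0.5·[4 + 4·1.75 + (-5)] = 3.

3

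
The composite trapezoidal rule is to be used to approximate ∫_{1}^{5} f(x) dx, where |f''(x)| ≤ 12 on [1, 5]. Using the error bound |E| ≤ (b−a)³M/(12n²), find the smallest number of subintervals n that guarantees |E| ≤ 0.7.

10

Need 768/(12n²) ≤ 0.7.
n² ≥ 768/(12·0.7) = 91.4286 ⇒ n ≥ 9.5618, so the smallest n is 10.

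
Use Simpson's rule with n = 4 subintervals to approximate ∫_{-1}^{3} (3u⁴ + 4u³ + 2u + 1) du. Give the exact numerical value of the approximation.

h = (3 − (-1))/4 = 1.
Nodes u₀,…,u₄ = -1, 0, 1, 2, 3.
f(u) = 3u⁴ + 4u³ + 2u + 1: f₀=-2, f₁=1, f₂=10, f₃=85, f₄=358.
(h/3)·[f₀ + 4f₁ + 2f₂ + 4f₃ + f₄] = 0.333333·(720) = 240.

240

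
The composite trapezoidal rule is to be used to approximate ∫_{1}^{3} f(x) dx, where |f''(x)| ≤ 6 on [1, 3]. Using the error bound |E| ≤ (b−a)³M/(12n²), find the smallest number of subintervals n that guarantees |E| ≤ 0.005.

Need 48/(12n²) ≤ 0.005.
n² ≥ 48/(12·0.005) = 800 ⇒ n ≥ 28.2843, so the smallest n is 29.

29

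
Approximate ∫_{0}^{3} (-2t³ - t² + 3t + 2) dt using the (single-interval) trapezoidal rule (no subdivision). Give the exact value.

-75

T = (b−a)/2 · [f(0) + f(3)] = 1.5·[2 + (-52)] = -75.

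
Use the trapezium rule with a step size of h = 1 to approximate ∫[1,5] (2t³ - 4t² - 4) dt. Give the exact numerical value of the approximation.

h = (5 − 1)/4 = 1.
Nodes t₀,…,t₄ = 1, 2, 3, 4, 5.
f(t) = 2t³ - 4t² - 4: f₀=-6, f₁=-4, f₂=14, f₃=60, f₄=146.
(h/2)·[f₀ + 2f₁ + 2f₂ + 2f₃ + f₄] = 0.5·(280) = 140.

140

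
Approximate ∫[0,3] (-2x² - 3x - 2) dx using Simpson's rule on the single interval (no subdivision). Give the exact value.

S = (b−a)/6 · [f(0) + 4f(1.5) + f(3)] = 0.5·[(-2) + 4·(-11) + (-29)] = -37.5.

-37.5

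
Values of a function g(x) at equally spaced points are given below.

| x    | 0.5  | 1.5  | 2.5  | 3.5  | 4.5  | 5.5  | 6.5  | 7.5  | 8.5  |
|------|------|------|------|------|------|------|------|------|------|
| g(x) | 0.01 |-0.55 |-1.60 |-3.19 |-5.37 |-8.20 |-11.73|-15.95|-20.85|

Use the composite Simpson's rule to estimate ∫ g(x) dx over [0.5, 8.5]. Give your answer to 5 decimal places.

h = 1, n = 8.
(h/3)·[y₀ + 4y₁ + 2y₂ + 4y₃ + 2y₄ + 4y₅ + 2y₆ + 4y₇ + y₈] = 0.333333·(-169.80) = -56.60000.

-56.60000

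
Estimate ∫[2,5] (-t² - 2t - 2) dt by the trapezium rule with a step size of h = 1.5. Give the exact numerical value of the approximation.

-67.125

h = (5 − 2)/2 = 1.5.
Nodes t₀,…,t₂ = 2, 3.5, 5.
f(t) = -t² - 2t - 2: f₀=-10, f₁=-21.25, f₂=-37.
(h/2)·[f₀ + 2f₁ + f₂] = 0.75·(-89.5) = -67.125.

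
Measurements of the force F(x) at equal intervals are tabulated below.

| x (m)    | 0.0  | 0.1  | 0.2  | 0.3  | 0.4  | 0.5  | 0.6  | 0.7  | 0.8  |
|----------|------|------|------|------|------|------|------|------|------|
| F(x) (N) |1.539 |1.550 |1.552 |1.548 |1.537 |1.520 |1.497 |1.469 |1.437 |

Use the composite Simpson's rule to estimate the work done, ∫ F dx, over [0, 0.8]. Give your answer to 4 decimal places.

1.2165

h = 0.1, n = 8.
(h/3)·[y₀ + 4y₁ + 2y₂ + 4y₃ + 2y₄ + 4y₅ + 2y₆ + 4y₇ + y₈] = 0.033333·(36.496) = 1.2165.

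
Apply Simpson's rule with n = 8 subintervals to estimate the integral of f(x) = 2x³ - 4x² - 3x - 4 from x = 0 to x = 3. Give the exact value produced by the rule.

h = (3 − 0)/8 = 0.375.
Nodes x₀,…,x₈ = 0, 0.375, 0.75, 1.125, 1.5, 1.875, 2.25, 2.625, 3.
f(x) = 2x³ - 4x² - 3x - 4: f₀=-4, f₁=-5.58203125, f₂=-7.65625, f₃=-9.58984375, f₄=-10.75, f₅=-10.50390625, f₆=-8.21875, f₇=-3.26171875, f₈=5.
(h/3)·[f₀ + 4f₁ + 2f₂ + 4f₃ + 2f₄ + 4f₅ + 2f₆ + 4f₇ + f₈] = 0.125·(-168) = -21.

-21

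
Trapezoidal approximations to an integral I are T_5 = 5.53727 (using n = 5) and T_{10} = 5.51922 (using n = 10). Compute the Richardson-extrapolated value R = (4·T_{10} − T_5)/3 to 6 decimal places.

5.513203

R = (4·T_{10} − T_5) / 3 = (4·5.51922 − 5.53727)/3 = (16.53961)/3 = 5.513203.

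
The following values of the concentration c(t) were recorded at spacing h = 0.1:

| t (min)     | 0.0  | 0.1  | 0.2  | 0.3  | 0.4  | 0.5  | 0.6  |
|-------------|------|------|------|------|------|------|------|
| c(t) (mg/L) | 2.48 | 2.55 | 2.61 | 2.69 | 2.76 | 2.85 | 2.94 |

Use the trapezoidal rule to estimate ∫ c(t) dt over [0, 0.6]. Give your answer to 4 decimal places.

1.6170

h = 0.1, n = 6.
(h/2)·[y₀ + 2y₁ + 2y₂ + 2y₃ + 2y₄ + 2y₅ + y₆] = 0.05·(32.34) = 1.6170.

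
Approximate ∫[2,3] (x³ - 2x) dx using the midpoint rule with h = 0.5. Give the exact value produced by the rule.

11.09375

h = (3 − 2)/2 = 0.5.
Midpoints m₁,…,m₂ = 2.25, 2.75.
f(m₁)=6.890625, f(m₂)=15.296875.
h·[f(m₁) + f(m₂)] = 0.5·(22.1875) = 11.09375.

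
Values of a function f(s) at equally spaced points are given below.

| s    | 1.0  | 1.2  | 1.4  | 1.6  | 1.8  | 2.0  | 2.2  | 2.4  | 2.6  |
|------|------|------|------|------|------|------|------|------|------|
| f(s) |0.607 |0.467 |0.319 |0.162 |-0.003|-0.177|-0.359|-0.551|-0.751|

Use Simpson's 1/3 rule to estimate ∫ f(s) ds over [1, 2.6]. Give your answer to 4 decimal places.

h = 0.2, n = 8.
(h/3)·[y₀ + 4y₁ + 2y₂ + 4y₃ + 2y₄ + 4y₅ + 2y₆ + 4y₇ + y₈] = 0.066667·(-0.626) = -0.0417.

-0.0417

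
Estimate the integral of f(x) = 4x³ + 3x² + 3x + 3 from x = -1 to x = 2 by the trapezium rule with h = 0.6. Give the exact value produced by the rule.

h = (2 − (-1))/5 = 0.6.
Nodes x₀,…,x₅ = -1, -0.4, 0.2, 0.8, 1.4, 2.
f(x) = 4x³ + 3x² + 3x + 3: f₀=-1, f₁=2.024, f₂=3.752, f₃=9.368, f₄=24.056, f₅=53.
(h/2)·[f₀ + 2f₁ + 2f₂ + 2f₃ + 2f₄ + f₅] = 0.3·(130.4) = 39.12.

39.12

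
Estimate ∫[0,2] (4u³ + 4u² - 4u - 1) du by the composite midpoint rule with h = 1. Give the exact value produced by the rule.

h = (2 − 0)/2 = 1.
Midpoints m₁,…,m₂ = 0.5, 1.5.
f(m₁)=-1.5, f(m₂)=15.5.
h·[f(m₁) + f(m₂)] = 1·(14) = 14.

14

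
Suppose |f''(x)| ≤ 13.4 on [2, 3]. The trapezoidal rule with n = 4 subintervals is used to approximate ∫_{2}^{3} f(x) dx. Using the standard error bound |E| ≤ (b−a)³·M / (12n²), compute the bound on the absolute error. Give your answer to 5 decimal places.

|E| ≤ (1)³·13.4 / (12·4²) = 13.4/192 = 0.06979.

0.06979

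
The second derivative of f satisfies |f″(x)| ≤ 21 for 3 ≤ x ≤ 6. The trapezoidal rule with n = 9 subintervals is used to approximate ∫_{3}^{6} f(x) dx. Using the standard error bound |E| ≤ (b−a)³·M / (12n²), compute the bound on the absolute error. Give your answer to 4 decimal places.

0.5833

|E| ≤ (3)³·21 / (12·9²) = 567/972 = 0.5833.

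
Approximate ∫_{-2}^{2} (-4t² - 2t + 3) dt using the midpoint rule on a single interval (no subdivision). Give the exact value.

12

M = (b−a)·f(0) = 4·(3) = 12.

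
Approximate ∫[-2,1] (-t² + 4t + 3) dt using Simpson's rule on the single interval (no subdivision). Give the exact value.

S = (b−a)/6 · [f(-2) + 4f(-0.5) + f(1)] = 0.5·[(-9) + 4·0.75 + 6] = 0.

0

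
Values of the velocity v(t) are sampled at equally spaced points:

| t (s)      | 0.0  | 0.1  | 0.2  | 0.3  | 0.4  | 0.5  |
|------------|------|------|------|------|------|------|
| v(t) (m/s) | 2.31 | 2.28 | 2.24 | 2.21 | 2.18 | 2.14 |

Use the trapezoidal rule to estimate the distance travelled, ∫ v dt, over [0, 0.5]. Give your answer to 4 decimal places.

h = 0.1, n = 5.
(h/2)·[y₀ + 2y₁ + 2y₂ + 2y₃ + 2y₄ + y₅] = 0.05·(22.27) = 1.1135.

1.1135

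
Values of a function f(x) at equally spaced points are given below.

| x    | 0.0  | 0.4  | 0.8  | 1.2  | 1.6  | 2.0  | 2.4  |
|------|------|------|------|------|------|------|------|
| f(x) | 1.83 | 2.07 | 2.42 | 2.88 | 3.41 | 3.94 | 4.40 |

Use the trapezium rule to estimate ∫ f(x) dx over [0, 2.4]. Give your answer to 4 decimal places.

h = 0.4, n = 6.
(h/2)·[y₀ + 2y₁ + 2y₂ + 2y₃ + 2y₄ + 2y₅ + y₆] = 0.2·(35.67) = 7.1340.

7.1340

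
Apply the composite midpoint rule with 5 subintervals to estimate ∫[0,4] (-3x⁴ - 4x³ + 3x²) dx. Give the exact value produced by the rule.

h = (4 − 0)/5 = 0.8.
Midpoints m₁,…,m₅ = 0.4, 1.2, 2, 2.8, 3.6.
f(m₁)=0.1472, f(m₂)=-8.8128, f(m₃)=-68, f(m₄)=-248.6848, f(m₅)=-651.6288.
h·[f(m₁) + f(m₂) + f(m₃) + f(m₄) + f(m₅)] = 0.8·(-976.9792) = -781.58336.

-781.58336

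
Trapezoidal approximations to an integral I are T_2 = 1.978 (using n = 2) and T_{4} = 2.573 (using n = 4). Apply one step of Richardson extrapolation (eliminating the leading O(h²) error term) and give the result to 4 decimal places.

R = (4·T_{4} − T_2) / 3 = (4·2.573 − 1.978)/3 = (8.314)/3 = 2.7713.

2.7713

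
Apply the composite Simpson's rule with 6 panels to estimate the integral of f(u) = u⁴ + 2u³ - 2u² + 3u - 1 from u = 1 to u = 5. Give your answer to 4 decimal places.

886.2387

h = (5 − 1)/6 = 0.666667.
Nodes u₀,…,u₆ = 1, 1.666667, 2.333333, 3, 3.666667, 4.333333, 5.
f(u) = u⁴ + 2u³ - 2u² + 3u - 1: f₀=3, f₁=15.419753, f₂=50.160494, f₃=125, f₄=262.456790, f₅=489.790123, f₆=839.
(h/3)·[f₀ + 4f₁ + 2f₂ + 4f₃ + 2f₄ + 4f₅ + f₆] = 0.222222·(3988.074074) = 886.2387.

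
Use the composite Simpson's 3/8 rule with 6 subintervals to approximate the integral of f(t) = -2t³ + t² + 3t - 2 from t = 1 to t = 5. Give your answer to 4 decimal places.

-242.6667

h = (5 − 1)/6 = 0.666667.
Nodes t₀,…,t₆ = 1, 1.666667, 2.333333, 3, 3.666667, 4.333333, 5.
f(t) = -2t³ + t² + 3t - 2: f₀=0, f₁=-3.481481, f₂=-14.962963, f₃=-38, f₄=-76.148148, f₅=-132.962963, f₆=-212.
(3h/8)·[f₀ + 3f₁ + 3f₂ + 2f₃ + 3f₄ + 3f₅ + f₆] = 0.25·(-970.666667) = -242.6667.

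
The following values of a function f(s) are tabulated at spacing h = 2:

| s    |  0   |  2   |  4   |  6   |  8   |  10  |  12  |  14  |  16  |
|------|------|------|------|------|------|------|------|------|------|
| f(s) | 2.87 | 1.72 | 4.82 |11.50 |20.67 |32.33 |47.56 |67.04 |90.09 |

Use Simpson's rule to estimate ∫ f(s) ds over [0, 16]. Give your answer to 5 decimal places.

459.61333

h = 2, n = 8.
(h/3)·[y₀ + 4y₁ + 2y₂ + 4y₃ + 2y₄ + 4y₅ + 2y₆ + 4y₇ + y₈] = 0.666667·(689.42) = 459.61333.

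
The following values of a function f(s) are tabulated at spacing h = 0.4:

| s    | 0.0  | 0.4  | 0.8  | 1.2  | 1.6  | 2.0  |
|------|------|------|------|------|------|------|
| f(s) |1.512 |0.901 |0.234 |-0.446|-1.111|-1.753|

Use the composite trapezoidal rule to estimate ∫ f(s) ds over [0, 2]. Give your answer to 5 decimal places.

-0.21700

h = 0.4, n = 5.
(h/2)·[y₀ + 2y₁ + 2y₂ + 2y₃ + 2y₄ + y₅] = 0.2·(-1.085) = -0.21700.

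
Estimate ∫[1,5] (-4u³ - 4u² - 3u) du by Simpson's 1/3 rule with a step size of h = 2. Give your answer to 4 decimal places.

h = (5 − 1)/2 = 2.
Nodes u₀,…,u₂ = 1, 3, 5.
f(u) = -4u³ - 4u² - 3u: f₀=-11, f₁=-153, f₂=-615.
(h/3)·[f₀ + 4f₁ + f₂] = 0.666667·(-1238) = -825.3333.

-825.3333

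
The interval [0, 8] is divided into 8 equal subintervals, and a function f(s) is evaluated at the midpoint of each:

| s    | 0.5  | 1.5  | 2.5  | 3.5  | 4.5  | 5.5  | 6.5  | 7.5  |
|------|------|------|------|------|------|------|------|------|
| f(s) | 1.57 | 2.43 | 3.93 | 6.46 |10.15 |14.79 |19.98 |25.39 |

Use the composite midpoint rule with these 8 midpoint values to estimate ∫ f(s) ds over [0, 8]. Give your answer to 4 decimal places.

h = 1, n = 8.
h·[y(m₁) + y(m₂) + y(m₃) + y(m₄) + y(m₅) + y(m₆) + y(m₇) + y(m₈)] = 1·(84.70) = 84.7000.

84.7000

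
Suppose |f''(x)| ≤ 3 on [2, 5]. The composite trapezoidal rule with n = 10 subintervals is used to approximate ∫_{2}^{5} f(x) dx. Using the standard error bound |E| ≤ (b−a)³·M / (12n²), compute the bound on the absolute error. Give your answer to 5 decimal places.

0.06750

|E| ≤ (3)³·3 / (12·10²) = 81/1200 = 0.06750.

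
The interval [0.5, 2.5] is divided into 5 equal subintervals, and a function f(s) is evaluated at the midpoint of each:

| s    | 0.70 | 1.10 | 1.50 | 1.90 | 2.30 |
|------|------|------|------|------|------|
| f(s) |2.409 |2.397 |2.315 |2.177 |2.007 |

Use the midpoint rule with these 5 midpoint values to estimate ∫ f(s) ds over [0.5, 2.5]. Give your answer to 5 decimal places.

h = 0.4, n = 5.
h·[y(m₁) + y(m₂) + y(m₃) + y(m₄) + y(m₅)] = 0.4·(11.305) = 4.52200.

4.52200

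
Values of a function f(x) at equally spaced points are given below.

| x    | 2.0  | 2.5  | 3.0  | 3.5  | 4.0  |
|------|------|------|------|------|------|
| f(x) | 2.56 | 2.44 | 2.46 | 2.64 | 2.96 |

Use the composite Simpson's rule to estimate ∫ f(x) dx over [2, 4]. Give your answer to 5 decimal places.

5.12667

h = 0.5, n = 4.
(h/3)·[y₀ + 4y₁ + 2y₂ + 4y₃ + y₄] = 0.166667·(30.76) = 5.12667.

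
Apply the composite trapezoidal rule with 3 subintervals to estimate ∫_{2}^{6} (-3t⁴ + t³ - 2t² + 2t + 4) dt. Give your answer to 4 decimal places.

-4773.7284

h = (6 − 2)/3 = 1.333333.
Nodes t₀,…,t₃ = 2, 3.333333, 4.666667, 6.
f(t) = -3t⁴ + t³ - 2t² + 2t + 4: f₀=-40, f₁=-344.888889, f₂=-1351.407407, f₃=-3728.
(h/2)·[f₀ + 2f₁ + 2f₂ + f₃] = 0.666667·(-7160.592593) = -4773.7284.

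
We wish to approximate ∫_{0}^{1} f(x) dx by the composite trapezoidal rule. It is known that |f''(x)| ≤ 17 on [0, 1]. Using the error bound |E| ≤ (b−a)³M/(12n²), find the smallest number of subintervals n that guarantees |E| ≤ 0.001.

38

Need 17/(12n²) ≤ 0.001.
n² ≥ 17/(12·0.001) = 1416.67 ⇒ n ≥ 37.6386, so the smallest n is 38.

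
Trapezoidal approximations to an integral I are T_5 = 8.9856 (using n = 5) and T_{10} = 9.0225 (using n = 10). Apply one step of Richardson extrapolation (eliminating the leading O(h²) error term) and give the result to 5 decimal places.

9.03480

R = (4·T_{10} − T_5) / 3 = (4·9.0225 − 8.9856)/3 = (27.1044)/3 = 9.03480.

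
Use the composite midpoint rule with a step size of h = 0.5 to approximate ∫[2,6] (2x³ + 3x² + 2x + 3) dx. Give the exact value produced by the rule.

889.75

h = (6 − 2)/8 = 0.5.
Midpoints m₁,…,m₈ = 2.25, 2.75, 3.25, 3.75, 4.25, 4.75, 5.25, 5.75.
f(m₁)=45.46875, f(m₂)=72.78125, f(m₃)=109.84375, f(m₄)=158.15625, f(m₅)=219.21875, f(m₆)=294.53125, f(m₇)=385.59375, f(m₈)=493.90625.
h·[f(m₁) + f(m₂) + f(m₃) + f(m₄) + f(m₅) + f(m₆) + f(m₇) + f(m₈)] = 0.5·(1779.5) = 889.75.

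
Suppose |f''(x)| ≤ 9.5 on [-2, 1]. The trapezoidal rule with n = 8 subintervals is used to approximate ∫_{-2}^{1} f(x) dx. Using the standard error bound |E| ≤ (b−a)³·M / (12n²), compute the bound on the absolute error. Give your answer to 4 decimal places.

|E| ≤ (3)³·9.5 / (12·8²) = 256.5/768 = 0.3340.

0.3340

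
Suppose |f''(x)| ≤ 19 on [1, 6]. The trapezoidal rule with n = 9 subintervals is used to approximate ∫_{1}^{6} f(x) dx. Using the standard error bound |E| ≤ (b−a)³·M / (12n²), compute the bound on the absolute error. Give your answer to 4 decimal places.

|E| ≤ (5)³·19 / (12·9²) = 2375/972 = 2.4434.

2.4434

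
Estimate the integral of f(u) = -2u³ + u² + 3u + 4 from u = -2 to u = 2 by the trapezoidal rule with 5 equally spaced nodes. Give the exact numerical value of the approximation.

22

h = (2 − (-2))/4 = 1.
Nodes u₀,…,u₄ = -2, -1, 0, 1, 2.
f(u) = -2u³ + u² + 3u + 4: f₀=18, f₁=4, f₂=4, f₃=6, f₄=-2.
(h/2)·[f₀ + 2f₁ + 2f₂ + 2f₃ + f₄] = 0.5·(44) = 22.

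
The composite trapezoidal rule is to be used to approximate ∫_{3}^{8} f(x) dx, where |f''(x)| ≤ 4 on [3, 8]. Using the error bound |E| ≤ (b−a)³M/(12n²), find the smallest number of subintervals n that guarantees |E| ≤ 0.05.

Need 500/(12n²) ≤ 0.05.
n² ≥ 500/(12·0.05) = 833.333 ⇒ n ≥ 28.8675, so the smallest n is 29.

29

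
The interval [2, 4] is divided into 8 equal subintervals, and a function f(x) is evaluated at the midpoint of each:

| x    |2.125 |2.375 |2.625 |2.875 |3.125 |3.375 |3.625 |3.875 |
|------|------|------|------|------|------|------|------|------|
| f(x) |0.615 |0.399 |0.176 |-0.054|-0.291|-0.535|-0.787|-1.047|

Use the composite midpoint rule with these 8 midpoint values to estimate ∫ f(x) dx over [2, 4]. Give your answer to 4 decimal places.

-0.3810

h = 0.25, n = 8.
h·[y(m₁) + y(m₂) + y(m₃) + y(m₄) + y(m₅) + y(m₆) + y(m₇) + y(m₈)] = 0.25·(-1.524) = -0.3810.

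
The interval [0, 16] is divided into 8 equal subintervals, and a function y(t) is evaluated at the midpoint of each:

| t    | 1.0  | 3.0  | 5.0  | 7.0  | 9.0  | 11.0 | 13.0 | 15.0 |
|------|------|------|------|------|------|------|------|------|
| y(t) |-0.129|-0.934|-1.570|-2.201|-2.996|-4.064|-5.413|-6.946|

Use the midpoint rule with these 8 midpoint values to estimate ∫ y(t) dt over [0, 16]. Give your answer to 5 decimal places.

h = 2, n = 8.
h·[y(m₁) + y(m₂) + y(m₃) + y(m₄) + y(m₅) + y(m₆) + y(m₇) + y(m₈)] = 2·(-24.253) = -48.50600.

-48.50600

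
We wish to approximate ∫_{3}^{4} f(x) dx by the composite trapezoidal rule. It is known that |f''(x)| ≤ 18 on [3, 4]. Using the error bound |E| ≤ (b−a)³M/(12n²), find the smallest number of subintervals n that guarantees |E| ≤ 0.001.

39

Need 18/(12n²) ≤ 0.001.
n² ≥ 18/(12·0.001) = 1500 ⇒ n ≥ 38.7298, so the smallest n is 39.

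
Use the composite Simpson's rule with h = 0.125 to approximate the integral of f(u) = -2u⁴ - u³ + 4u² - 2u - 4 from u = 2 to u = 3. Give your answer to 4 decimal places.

h = (3 − 2)/8 = 0.125.
Nodes u₀,…,u₈ = 2, 2.125, 2.25, 2.375, 2.5, 2.625, 2.75, 2.875, 3.
f(u) = -2u⁴ - u³ + 4u² - 2u - 4: f₀=-32, f₁=-40.56494140625, f₂=-50.8984375, f₃=-63.21728515625, f₄=-77.75, f₅=-94.73681640625, f₆=-114.4296875, f₇=-137.09228515625, f₈=-163.
(h/3)·[f₀ + 4f₁ + 2f₂ + 4f₃ + 2f₄ + 4f₅ + 2f₆ + 4f₇ + f₈] = 0.041667·(-2023.6015625) = -84.3167.

-84.3167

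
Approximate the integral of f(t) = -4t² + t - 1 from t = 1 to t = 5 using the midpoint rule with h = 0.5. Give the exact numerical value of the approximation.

h = (5 − 1)/8 = 0.5.
Midpoints m₁,…,m₈ = 1.25, 1.75, 2.25, 2.75, 3.25, 3.75, 4.25, 4.75.
f(m₁)=-6, f(m₂)=-11.5, f(m₃)=-19, f(m₄)=-28.5, f(m₅)=-40, f(m₆)=-53.5, f(m₇)=-69, f(m₈)=-86.5.
h·[f(m₁) + f(m₂) + f(m₃) + f(m₄) + f(m₅) + f(m₆) + f(m₇) + f(m₈)] = 0.5·(-314) = -157.

-157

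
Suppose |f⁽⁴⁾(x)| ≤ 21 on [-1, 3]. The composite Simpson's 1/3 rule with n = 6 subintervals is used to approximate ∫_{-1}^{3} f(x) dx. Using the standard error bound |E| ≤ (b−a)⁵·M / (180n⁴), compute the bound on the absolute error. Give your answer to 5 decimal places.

0.09218

|E| ≤ (4)⁵·21 / (180·6⁴) = 21504/233280 = 0.09218.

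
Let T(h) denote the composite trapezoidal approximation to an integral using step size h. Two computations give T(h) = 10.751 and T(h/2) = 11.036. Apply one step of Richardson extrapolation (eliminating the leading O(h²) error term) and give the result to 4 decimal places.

11.1310

R = (4·T(h/2) − T(h)) / 3 = (4·11.036 − 10.751)/3 = (33.393)/3 = 11.1310.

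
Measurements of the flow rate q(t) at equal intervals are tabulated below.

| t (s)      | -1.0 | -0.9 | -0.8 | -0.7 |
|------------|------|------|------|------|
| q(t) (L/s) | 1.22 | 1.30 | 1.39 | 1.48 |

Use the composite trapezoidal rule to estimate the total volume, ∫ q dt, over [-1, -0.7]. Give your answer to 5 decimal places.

0.40400

h = 0.1, n = 3.
(h/2)·[y₀ + 2y₁ + 2y₂ + y₃] = 0.05·(8.08) = 0.40400.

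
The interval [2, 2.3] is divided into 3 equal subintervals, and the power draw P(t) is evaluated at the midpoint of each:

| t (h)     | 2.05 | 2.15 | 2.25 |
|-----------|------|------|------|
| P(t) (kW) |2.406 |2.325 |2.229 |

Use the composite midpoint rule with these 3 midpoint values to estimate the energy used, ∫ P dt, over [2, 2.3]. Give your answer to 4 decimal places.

h = 0.1, n = 3.
h·[y(m₁) + y(m₂) + y(m₃)] = 0.1·(6.960) = 0.6960.

0.6960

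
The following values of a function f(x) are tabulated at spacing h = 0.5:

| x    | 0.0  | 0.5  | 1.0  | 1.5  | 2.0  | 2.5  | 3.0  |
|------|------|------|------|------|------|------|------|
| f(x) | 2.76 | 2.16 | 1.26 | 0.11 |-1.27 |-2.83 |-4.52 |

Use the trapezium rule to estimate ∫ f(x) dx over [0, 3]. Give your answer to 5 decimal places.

-0.72500

h = 0.5, n = 6.
(h/2)·[y₀ + 2y₁ + 2y₂ + 2y₃ + 2y₄ + 2y₅ + y₆] = 0.25·(-2.90) = -0.72500.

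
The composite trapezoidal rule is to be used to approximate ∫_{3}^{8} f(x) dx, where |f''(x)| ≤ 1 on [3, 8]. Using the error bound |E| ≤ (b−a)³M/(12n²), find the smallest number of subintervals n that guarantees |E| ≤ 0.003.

Need 125/(12n²) ≤ 0.003.
n² ≥ 125/(12·0.003) = 3472.22 ⇒ n ≥ 58.9256, so the smallest n is 59.

59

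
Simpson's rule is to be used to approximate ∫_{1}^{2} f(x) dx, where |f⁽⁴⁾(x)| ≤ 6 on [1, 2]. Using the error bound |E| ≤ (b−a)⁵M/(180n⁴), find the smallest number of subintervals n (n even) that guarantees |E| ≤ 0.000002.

12

Need 6/(180n⁴) ≤ 0.000002.
n⁴ ≥ 6/(180·0.000002) = 16666.7 ⇒ n ≥ 11.3622, so the smallest even n is 12. (n must be even for Simpson's rule.)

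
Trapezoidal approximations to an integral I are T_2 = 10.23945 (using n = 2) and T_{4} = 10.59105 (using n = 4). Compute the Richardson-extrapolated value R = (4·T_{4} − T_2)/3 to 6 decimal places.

10.708250

R = (4·T_{4} − T_2) / 3 = (4·10.59105 − 10.23945)/3 = (32.12475)/3 = 10.708250.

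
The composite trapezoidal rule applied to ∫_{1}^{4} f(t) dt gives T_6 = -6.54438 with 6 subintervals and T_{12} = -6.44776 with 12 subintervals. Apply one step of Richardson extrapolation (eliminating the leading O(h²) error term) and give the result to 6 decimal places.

-6.415553

R = (4·T_{12} − T_6) / 3 = (4·(-6.44776) − (-6.54438))/3 = (-19.24666)/3 = -6.415553.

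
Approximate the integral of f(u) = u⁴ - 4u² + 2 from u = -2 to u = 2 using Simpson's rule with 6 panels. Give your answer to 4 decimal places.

-0.4280

h = (2 − (-2))/6 = 0.666667.
Nodes u₀,…,u₆ = -2, -1.333333, -0.666667, 0, 0.666667, 1.333333, 2.
f(u) = u⁴ - 4u² + 2: f₀=2, f₁=-1.950617, f₂=0.419753, f₃=2, f₄=0.419753, f₅=-1.950617, f₆=2.
(h/3)·[f₀ + 4f₁ + 2f₂ + 4f₃ + 2f₄ + 4f₅ + f₆] = 0.222222·(-1.925926) = -0.4280.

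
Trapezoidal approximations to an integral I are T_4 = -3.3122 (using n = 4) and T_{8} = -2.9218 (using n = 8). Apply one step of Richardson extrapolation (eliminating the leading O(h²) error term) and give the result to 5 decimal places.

R = (4·T_{8} − T_4) / 3 = (4·(-2.9218) − (-3.3122))/3 = (-8.3750)/3 = -2.79167.

-2.79167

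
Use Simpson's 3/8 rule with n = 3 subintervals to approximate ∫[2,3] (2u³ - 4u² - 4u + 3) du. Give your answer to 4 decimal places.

h = (3 − 2)/3 = 0.333333.
Nodes u₀,…,u₃ = 2, 2.333333, 2.666667, 3.
f(u) = 2u³ - 4u² - 4u + 3: f₀=-5, f₁=-2.703704, f₂=1.814815, f₃=9.
(3h/8)·[f₀ + 3f₁ + 3f₂ + f₃] = 0.125·(1.333333) = 0.1667.

0.1667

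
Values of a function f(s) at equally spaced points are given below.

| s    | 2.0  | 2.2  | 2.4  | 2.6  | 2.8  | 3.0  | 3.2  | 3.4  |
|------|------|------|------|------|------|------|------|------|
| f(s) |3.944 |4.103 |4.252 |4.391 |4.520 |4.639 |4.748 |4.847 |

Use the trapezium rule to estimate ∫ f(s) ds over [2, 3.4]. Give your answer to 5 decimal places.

h = 0.2, n = 7.
(h/2)·[y₀ + 2y₁ + 2y₂ + 2y₃ + 2y₄ + 2y₅ + 2y₆ + y₇] = 0.1·(62.097) = 6.20970.

6.20970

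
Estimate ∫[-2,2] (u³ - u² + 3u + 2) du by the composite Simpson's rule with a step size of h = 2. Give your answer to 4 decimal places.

h = (2 − (-2))/2 = 2.
Nodes u₀,…,u₂ = -2, 0, 2.
f(u) = u³ - u² + 3u + 2: f₀=-16, f₁=2, f₂=12.
(h/3)·[f₀ + 4f₁ + f₂] = 0.666667·(4) = 2.6667.

2.6667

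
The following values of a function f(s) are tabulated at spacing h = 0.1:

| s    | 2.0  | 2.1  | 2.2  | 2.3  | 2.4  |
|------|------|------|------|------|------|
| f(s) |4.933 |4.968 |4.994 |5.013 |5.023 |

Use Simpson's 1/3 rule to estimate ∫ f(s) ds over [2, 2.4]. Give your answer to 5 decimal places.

1.99560

h = 0.1, n = 4.
(h/3)·[y₀ + 4y₁ + 2y₂ + 4y₃ + y₄] = 0.033333·(59.868) = 1.99560.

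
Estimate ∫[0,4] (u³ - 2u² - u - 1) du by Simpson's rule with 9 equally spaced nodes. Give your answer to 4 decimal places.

h = (4 − 0)/8 = 0.5.
Nodes u₀,…,u₈ = 0, 0.5, 1, 1.5, 2, 2.5, 3, 3.5, 4.
f(u) = u³ - 2u² - u - 1: f₀=-1, f₁=-1.875, f₂=-3, f₃=-3.625, f₄=-3, f₅=-0.375, f₆=5, f₇=13.875, f₈=27.
(h/3)·[f₀ + 4f₁ + 2f₂ + 4f₃ + 2f₄ + 4f₅ + 2f₆ + 4f₇ + f₈] = 0.166667·(56) = 9.3333.

9.3333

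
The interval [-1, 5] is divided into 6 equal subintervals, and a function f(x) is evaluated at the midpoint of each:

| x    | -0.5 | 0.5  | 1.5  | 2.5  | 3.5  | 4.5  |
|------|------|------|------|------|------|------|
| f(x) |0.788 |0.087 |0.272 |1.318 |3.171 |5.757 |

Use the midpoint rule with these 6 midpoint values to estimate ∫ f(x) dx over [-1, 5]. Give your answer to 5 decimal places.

11.39300

h = 1, n = 6.
h·[y(m₁) + y(m₂) + y(m₃) + y(m₄) + y(m₅) + y(m₆)] = 1·(11.393) = 11.39300.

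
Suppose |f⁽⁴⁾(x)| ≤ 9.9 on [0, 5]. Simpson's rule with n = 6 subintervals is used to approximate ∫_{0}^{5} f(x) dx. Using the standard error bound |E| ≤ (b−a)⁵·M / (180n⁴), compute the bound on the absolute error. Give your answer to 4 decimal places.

|E| ≤ (5)⁵·9.9 / (180·6⁴) = 30937.5/233280 = 0.1326.

0.1326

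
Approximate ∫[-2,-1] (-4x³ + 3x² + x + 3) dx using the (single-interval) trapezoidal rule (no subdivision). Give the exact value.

27

T = (b−a)/2 · [f(-2) + f(-1)] = 0.5·[45 + 9] = 27.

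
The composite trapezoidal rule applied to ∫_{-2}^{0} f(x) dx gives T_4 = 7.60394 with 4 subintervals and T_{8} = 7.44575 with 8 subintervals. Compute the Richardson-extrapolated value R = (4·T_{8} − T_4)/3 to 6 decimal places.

7.393020

R = (4·T_{8} − T_4) / 3 = (4·7.44575 − 7.60394)/3 = (22.17906)/3 = 7.393020.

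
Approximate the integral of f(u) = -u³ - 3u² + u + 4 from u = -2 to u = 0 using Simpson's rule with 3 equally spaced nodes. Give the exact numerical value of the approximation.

h = (0 − (-2))/2 = 1.
Nodes u₀,…,u₂ = -2, -1, 0.
f(u) = -u³ - 3u² + u + 4: f₀=-2, f₁=1, f₂=4.
(h/3)·[f₀ + 4f₁ + f₂] = 0.333333·(6) = 2.

2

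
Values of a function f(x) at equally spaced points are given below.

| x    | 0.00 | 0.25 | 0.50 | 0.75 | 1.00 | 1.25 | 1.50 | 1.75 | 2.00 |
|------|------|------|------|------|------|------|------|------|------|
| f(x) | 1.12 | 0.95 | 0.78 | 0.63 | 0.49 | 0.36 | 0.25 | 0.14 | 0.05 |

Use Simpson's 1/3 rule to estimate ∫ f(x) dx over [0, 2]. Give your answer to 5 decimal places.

h = 0.25, n = 8.
(h/3)·[y₀ + 4y₁ + 2y₂ + 4y₃ + 2y₄ + 4y₅ + 2y₆ + 4y₇ + y₈] = 0.083333·(12.53) = 1.04417.

1.04417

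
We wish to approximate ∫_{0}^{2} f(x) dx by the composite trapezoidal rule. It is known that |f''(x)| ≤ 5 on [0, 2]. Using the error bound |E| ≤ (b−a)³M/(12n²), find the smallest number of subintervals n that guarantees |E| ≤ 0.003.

Need 40/(12n²) ≤ 0.003.
n² ≥ 40/(12·0.003) = 1111.11 ⇒ n ≥ 33.3333, so the smallest n is 34.

34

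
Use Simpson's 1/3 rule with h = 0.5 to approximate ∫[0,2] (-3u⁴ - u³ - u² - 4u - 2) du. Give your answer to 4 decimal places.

h = (2 − 0)/4 = 0.5.
Nodes u₀,…,u₄ = 0, 0.5, 1, 1.5, 2.
f(u) = -3u⁴ - u³ - u² - 4u - 2: f₀=-2, f₁=-4.5625, f₂=-11, f₃=-28.8125, f₄=-70.
(h/3)·[f₀ + 4f₁ + 2f₂ + 4f₃ + f₄] = 0.166667·(-227.5) = -37.9167.

-37.9167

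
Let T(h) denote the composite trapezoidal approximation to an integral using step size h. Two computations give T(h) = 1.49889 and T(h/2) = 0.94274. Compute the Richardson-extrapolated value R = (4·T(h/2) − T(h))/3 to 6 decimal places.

0.757357

R = (4·T(h/2) − T(h)) / 3 = (4·0.94274 − 1.49889)/3 = (2.27207)/3 = 0.757357.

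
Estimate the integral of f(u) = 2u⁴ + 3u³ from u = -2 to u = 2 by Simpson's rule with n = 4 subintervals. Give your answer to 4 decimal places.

26.6667

h = (2 − (-2))/4 = 1.
Nodes u₀,…,u₄ = -2, -1, 0, 1, 2.
f(u) = 2u⁴ + 3u³: f₀=8, f₁=-1, f₂=0, f₃=5, f₄=56.
(h/3)·[f₀ + 4f₁ + 2f₂ + 4f₃ + f₄] = 0.333333·(80) = 26.6667.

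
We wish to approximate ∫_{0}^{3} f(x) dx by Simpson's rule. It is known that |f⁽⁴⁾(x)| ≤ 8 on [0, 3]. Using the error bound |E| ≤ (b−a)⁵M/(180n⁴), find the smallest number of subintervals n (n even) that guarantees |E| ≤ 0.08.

Need 1944/(180n⁴) ≤ 0.08.
n⁴ ≥ 1944/(180·0.08) = 135 ⇒ n ≥ 3.4087, so the smallest even n is 4. (n must be even for Simpson's rule.)

4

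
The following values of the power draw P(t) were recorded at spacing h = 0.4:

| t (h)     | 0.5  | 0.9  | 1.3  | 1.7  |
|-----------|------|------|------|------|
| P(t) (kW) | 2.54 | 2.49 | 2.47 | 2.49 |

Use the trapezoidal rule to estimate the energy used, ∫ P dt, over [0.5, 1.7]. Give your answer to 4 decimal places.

2.9900

h = 0.4, n = 3.
(h/2)·[y₀ + 2y₁ + 2y₂ + y₃] = 0.2·(14.95) = 2.9900.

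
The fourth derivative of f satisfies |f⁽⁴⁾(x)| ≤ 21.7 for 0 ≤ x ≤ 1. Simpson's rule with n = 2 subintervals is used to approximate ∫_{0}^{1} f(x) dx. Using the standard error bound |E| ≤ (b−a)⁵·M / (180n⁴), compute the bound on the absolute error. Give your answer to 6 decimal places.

|E| ≤ (1)⁵·21.7 / (180·2⁴) = 21.7/2880 = 0.007535.

0.007535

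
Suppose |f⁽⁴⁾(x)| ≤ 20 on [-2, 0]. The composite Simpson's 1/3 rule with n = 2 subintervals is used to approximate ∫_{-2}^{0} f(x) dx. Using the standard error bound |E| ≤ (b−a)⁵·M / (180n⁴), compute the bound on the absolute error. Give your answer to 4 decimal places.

|E| ≤ (2)⁵·20 / (180·2⁴) = 640/2880 = 0.2222.

0.2222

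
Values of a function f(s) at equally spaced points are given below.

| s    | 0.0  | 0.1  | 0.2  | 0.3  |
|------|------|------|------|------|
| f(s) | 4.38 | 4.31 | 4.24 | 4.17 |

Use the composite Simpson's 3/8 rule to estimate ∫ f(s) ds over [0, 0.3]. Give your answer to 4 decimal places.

h = 0.1, n = 3.
(3h/8)·[y₀ + 3y₁ + 3y₂ + y₃] = 0.0375·(34.20) = 1.2825.

1.2825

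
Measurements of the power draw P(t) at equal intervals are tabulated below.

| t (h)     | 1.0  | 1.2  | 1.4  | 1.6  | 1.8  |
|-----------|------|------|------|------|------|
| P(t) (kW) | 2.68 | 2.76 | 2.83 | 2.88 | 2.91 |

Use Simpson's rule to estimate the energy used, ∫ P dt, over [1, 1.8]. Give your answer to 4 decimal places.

h = 0.2, n = 4.
(h/3)·[y₀ + 4y₁ + 2y₂ + 4y₃ + y₄] = 0.066667·(33.81) = 2.2540.

2.2540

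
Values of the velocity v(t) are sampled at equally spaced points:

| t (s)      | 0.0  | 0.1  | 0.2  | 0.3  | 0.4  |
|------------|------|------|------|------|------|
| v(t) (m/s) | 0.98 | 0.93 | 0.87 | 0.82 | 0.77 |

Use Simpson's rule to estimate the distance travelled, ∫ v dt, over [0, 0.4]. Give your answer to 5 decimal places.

0.34967

h = 0.1, n = 4.
(h/3)·[y₀ + 4y₁ + 2y₂ + 4y₃ + y₄] = 0.033333·(10.49) = 0.34967.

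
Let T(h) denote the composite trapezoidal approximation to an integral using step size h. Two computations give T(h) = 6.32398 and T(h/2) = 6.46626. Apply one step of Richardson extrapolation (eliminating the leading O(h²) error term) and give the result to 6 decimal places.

R = (4·T(h/2) − T(h)) / 3 = (4·6.46626 − 6.32398)/3 = (19.54106)/3 = 6.513687.

6.513687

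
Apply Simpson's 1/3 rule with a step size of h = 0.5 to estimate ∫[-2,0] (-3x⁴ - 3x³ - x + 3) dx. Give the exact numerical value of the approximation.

h = (0 − (-2))/4 = 0.5.
Nodes x₀,…,x₄ = -2, -1.5, -1, -0.5, 0.
f(x) = -3x⁴ - 3x³ - x + 3: f₀=-19, f₁=-0.5625, f₂=4, f₃=3.6875, f₄=3.
(h/3)·[f₀ + 4f₁ + 2f₂ + 4f₃ + f₄] = 0.166667·(4.5) = 0.75.

0.75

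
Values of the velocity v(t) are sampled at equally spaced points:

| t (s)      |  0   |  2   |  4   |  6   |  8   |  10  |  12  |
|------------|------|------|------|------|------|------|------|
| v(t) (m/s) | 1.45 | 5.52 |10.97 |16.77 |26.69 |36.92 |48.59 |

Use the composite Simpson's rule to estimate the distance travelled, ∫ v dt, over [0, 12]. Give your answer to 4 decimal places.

h = 2, n = 6.
(h/3)·[y₀ + 4y₁ + 2y₂ + 4y₃ + 2y₄ + 4y₅ + y₆] = 0.666667·(362.20) = 241.4667.

241.4667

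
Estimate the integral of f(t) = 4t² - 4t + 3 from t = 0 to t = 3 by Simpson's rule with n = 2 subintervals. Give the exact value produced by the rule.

27

h = (3 − 0)/2 = 1.5.
Nodes t₀,…,t₂ = 0, 1.5, 3.
f(t) = 4t² - 4t + 3: f₀=3, f₁=6, f₂=27.
(h/3)·[f₀ + 4f₁ + f₂] = 0.5·(54) = 27.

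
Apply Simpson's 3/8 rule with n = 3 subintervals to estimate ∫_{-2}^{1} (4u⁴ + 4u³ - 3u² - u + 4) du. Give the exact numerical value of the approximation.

h = (1 − (-2))/3 = 1.
Nodes u₀,…,u₃ = -2, -1, 0, 1.
f(u) = 4u⁴ + 4u³ - 3u² - u + 4: f₀=26, f₁=2, f₂=4, f₃=8.
(3h/8)·[f₀ + 3f₁ + 3f₂ + f₃] = 0.375·(52) = 19.5.

19.5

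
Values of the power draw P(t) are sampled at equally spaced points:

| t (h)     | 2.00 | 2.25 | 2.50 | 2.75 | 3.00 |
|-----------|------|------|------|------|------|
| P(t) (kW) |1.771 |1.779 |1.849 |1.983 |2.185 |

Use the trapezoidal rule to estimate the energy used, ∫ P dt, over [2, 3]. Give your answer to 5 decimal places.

1.89725

h = 0.25, n = 4.
(h/2)·[y₀ + 2y₁ + 2y₂ + 2y₃ + y₄] = 0.125·(15.178) = 1.89725.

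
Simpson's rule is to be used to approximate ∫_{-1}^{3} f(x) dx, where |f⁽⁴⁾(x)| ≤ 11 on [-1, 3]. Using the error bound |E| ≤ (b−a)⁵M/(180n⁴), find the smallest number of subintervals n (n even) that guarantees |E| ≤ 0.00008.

30

Need 11264/(180n⁴) ≤ 0.00008.
n⁴ ≥ 11264/(180·0.00008) = 782222 ⇒ n ≥ 29.7394, so the smallest even n is 30. (n must be even for Simpson's rule.)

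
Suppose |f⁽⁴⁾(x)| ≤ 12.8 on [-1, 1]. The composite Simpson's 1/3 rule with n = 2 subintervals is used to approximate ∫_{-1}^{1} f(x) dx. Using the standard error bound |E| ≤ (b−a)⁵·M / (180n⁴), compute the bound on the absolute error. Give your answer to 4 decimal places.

0.1422

|E| ≤ (2)⁵·12.8 / (180·2⁴) = 409.6/2880 = 0.1422.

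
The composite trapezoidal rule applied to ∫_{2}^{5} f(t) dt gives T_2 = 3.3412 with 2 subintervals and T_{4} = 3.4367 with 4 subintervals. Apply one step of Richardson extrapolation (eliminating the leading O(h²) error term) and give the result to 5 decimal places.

R = (4·T_{4} − T_2) / 3 = (4·3.4367 − 3.3412)/3 = (10.4056)/3 = 3.46853.

3.46853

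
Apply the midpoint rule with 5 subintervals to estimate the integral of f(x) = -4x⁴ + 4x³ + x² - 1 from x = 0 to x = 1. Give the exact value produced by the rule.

-0.46352

h = (1 − 0)/5 = 0.2.
Midpoints m₁,…,m₅ = 0.1, 0.3, 0.5, 0.7, 0.9.
f(m₁)=-0.9864, f(m₂)=-0.8344, f(m₃)=-0.5, f(m₄)=-0.0984, f(m₅)=0.1016.
h·[f(m₁) + f(m₂) + f(m₃) + f(m₄) + f(m₅)] = 0.2·(-2.3176) = -0.46352.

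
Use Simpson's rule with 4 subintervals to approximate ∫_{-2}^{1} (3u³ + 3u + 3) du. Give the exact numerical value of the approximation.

h = (1 − (-2))/4 = 0.75.
Nodes u₀,…,u₄ = -2, -1.25, -0.5, 0.25, 1.
f(u) = 3u³ + 3u + 3: f₀=-27, f₁=-6.609375, f₂=1.125, f₃=3.796875, f₄=9.
(h/3)·[f₀ + 4f₁ + 2f₂ + 4f₃ + f₄] = 0.25·(-27) = -6.75.

-6.75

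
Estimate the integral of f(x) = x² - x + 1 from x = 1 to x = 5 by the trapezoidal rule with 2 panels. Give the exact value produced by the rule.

h = (5 − 1)/2 = 2.
Nodes x₀,…,x₂ = 1, 3, 5.
f(x) = x² - x + 1: f₀=1, f₁=7, f₂=21.
(h/2)·[f₀ + 2f₁ + f₂] = 1·(36) = 36.

36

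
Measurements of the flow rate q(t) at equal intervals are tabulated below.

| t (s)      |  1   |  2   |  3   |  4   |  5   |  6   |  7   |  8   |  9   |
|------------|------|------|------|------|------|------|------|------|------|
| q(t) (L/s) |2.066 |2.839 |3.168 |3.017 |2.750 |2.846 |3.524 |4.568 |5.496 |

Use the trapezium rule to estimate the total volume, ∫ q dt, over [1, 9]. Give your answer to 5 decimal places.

h = 1, n = 8.
(h/2)·[y₀ + 2y₁ + 2y₂ + 2y₃ + 2y₄ + 2y₅ + 2y₆ + 2y₇ + y₈] = 0.5·(52.986) = 26.49300.

26.49300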